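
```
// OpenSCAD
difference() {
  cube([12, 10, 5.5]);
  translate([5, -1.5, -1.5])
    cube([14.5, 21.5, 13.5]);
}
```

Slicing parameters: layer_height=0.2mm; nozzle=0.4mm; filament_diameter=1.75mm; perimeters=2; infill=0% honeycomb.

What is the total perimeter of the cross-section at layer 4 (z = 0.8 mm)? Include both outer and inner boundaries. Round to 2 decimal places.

30.00 mm

At z = 0.8 mm: the cube is present — its section is the full 12×10 rectangle (perimeter 44.00 mm); the cube at (5, -1.5) is present — its section is the full 14.5×21.5 rectangle (perimeter 72.00 mm); Taking the first minus the rest: starting from the 12×10 cube, the 14.5×21.5 cube at (5, -1.5) partially overlaps it — only the 70.00 mm² overlap (of its 311.75 mm²) is removed, clipping the outline — boundary = 30.00 mm. Overall, the cross-section is a single solid region. Total boundary length (outer) = 30.00 mm.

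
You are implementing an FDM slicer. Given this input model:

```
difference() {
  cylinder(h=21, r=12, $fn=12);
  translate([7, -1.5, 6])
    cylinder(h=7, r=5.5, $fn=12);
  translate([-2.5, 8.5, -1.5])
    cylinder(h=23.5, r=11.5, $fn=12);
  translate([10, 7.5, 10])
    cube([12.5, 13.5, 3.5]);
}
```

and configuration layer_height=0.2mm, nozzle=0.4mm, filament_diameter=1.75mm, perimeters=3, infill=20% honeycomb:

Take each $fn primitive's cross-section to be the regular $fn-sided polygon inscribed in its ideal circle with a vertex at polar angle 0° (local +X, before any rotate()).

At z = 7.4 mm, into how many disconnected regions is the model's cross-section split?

2

At z = 7.4 mm: the r=12 cylinder gives a regular 12-gon of circumradius 12 (constant along its height); the r=5.5 cylinder at (7, -1.5) gives a regular 12-gon of circumradius 5.5 (constant along its height); the r=11.5 cylinder at (-2.5, 8.5) gives a regular 12-gon of circumradius 11.5 (constant along its height); the cube at (10, 7.5) is not intersected at this z (z outside [10, 13.5]); After the difference (first − rest): starting from the r=12 cylinder, the r=5.5 cylinder at (7, -1.5) partially overlaps it — only the 86.83 mm² overlap (of its 90.75 mm²) is removed, clipping the outline; the r=11.5 cylinder at (-2.5, 8.5) partially overlaps it — only the 198.61 mm² overlap (of its 396.75 mm²) is removed, clipping the outline — 2 connected regions. The result has 2 disconnected regions.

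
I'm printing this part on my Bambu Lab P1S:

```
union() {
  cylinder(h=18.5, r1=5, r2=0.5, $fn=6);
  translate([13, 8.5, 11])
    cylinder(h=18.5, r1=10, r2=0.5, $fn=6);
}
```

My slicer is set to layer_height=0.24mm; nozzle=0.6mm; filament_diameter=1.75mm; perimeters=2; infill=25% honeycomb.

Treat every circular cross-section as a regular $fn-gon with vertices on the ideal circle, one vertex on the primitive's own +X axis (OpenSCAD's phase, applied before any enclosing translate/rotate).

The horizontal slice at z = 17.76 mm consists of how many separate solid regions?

2

At z = 17.76 mm: the cone contributes a regular 6-gon of circumradius 0.680 (interpolated between r1=5 and r2=0.5 at t=0.960); the cone at (13, 8.5): at t=0.365 of its height the radius interpolates to r₁+(r₂−r₁)t = 6.529, giving a regular 6-gon of that circumradius; Merging all regions: the 2 present regions are separate (no shared area or edge), so areas and boundary lengths simply add and each stays a separate island — 2 connected regions. The result has 2 disconnected regions.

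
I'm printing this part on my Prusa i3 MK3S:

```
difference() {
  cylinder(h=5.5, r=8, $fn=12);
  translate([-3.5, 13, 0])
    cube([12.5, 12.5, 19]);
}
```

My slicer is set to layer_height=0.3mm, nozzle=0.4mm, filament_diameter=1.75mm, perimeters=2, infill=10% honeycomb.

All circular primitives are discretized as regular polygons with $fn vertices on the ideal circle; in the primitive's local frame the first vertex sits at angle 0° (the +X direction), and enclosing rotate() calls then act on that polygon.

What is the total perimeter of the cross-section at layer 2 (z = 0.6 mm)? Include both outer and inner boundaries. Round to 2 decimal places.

At z = 0.6 mm: the r=8 cylinder contributes a regular 12-gon of circumradius 8 (perimeter = 2·12·8.000·sin(180°/12) = 49.69 mm); the cube at (-3.5, 13) is present — its section is the full 12.5×12.5 rectangle (perimeter 50.00 mm); After the difference (first − rest): starting from the r=8 cylinder, the 12.5×12.5 cube at (-3.5, 13) misses the remaining region (no effect) — boundary = 49.69 mm. Overall, the cross-section is a single solid region. Total boundary length (outer) = 49.69 mm.

49.69 mm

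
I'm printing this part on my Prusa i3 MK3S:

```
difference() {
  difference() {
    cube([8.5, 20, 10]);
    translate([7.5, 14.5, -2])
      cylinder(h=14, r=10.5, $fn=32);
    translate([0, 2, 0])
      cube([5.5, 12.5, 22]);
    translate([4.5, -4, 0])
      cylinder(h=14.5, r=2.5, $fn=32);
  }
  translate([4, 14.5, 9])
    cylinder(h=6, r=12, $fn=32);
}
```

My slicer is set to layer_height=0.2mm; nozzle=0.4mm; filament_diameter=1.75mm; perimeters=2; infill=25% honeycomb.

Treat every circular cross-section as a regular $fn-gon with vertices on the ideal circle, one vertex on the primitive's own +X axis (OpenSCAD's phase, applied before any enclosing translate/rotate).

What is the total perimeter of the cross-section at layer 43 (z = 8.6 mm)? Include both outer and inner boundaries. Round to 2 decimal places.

At z = 8.6 mm: the 8.5×20 cube contributes its full rectangle (perimeter 57.00 mm); the r=10.5 cylinder at (7.5, 14.5) gives a regular 32-gon of circumradius 10.5 (constant along its height) (perimeter = 2·32·10.500·sin(180°/32) = 65.87 mm); the cube at (0, 2) (footprint 5.5×12.5) is included at this height (perimeter 36.00 mm); the r=2.5 cylinder at (4.5, -4) gives a regular 32-gon of circumradius 2.5 (constant along its height) (perimeter = 2·32·2.500·sin(180°/32) = 15.68 mm); Taking the first minus the rest: starting from the 8.5×20 cube, the r=10.5 cylinder at (7.5, 14.5) partially overlaps it — only the 128.34 mm² overlap (of its 344.14 mm²) is removed, clipping the outline; the 5.5×12.5 cube at (0, 2) partially overlaps it — only the 18.42 mm² overlap (of its 68.75 mm²) is removed, clipping the outline; the r=2.5 cylinder at (4.5, -4) misses the remaining region (no effect) — boundary = 25.31 mm; the cylinder at (4, 14.5) does not reach this height (z outside [9, 15]); After the difference (first − rest): none of the subtracted shapes is present at this height, so that combined region is unchanged — boundary = 25.31 mm. Overall, the cross-section is a single solid region. Total boundary length (outer) = 25.31 mm.

25.31 mm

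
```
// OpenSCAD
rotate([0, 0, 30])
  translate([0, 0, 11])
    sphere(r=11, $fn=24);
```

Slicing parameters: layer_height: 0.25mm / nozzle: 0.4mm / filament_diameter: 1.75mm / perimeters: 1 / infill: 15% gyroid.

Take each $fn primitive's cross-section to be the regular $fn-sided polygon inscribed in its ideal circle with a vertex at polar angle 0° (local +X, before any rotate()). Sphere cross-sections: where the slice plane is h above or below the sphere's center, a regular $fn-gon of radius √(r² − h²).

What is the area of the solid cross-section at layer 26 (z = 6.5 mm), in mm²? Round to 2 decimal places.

312.91 mm²

At z = 6.5 mm: the r=11 sphere slices to a regular 24-gon of circumradius 10.037 (√(r²−h²) with h=4.5 from center) (area = (24/2)·10.037²·sin(360°/24) = 312.91 mm²); (whole slice rotated 30° about Z — lengths, areas and connectivity unchanged). Overall, the cross-section is a single solid region. Net area = 312.91 mm².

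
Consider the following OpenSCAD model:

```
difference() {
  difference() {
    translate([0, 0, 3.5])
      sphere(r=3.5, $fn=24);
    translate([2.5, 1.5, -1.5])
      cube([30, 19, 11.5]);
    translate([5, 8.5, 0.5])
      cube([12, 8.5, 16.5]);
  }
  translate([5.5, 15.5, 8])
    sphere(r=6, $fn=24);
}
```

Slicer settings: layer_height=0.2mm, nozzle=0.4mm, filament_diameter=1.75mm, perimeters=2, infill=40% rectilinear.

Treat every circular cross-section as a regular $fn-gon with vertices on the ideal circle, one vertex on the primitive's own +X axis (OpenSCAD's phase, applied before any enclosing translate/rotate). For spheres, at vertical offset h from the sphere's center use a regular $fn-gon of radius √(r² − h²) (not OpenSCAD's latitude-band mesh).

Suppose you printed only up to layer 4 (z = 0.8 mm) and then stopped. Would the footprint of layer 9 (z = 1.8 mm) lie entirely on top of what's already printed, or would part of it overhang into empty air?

Compare the two slices. At z = 0.8: the sphere: section is a regular 24-gon, circumradius = √(r²−h²) = √(3.5²−2.7²) = 2.227 (area = (24/2)·2.227²·sin(360°/24) = 15.40 mm²); the cube at (2.5, 1.5) is present — its section is the full 30×19 rectangle (area 570.00 mm²); the cube at (5, 8.5) is present — its section is the full 12×8.5 rectangle (area 102.00 mm²); Subtracting the remaining from the first: starting from the r=3.5 sphere (15.40 mm²), the 30×19 cube at (2.5, 1.5) misses the remaining region (no effect); the 12×8.5 cube at (5, 8.5) misses the remaining region (no effect) — area = 15.40 mm²; the sphere at (5.5, 15.5) does not reach this height (|z−center|=7.200 > r=6); Taking the first minus the rest: none of the subtracted shapes is present at this height, so that combined region is unchanged — area = 15.40 mm². At z = 1.8: the sphere: section is a regular 24-gon, circumradius = √(r²−h²) = √(3.5²−1.7²) = 3.059 (area = (24/2)·3.059²·sin(360°/24) = 29.07 mm²); the 30×19 cube at (2.5, 1.5) contributes its full rectangle (area 570.00 mm²); the cube at (5, 8.5) (footprint 12×8.5) is included at this height (area 102.00 mm²); Taking the first minus the rest: starting from the r=3.5 sphere (29.07 mm²), the 30×19 cube at (2.5, 1.5) partially overlaps it — only the 0.02 mm² overlap (of its 570.00 mm²) is removed, clipping the outline; the 12×8.5 cube at (5, 8.5) misses the remaining region (no effect) — area = 29.05 mm²; the sphere at (5.5, 15.5) is absent (|z−center|=6.200 > r=6); Taking the first minus the rest: none of the subtracted shapes is present at this height, so the result so far is unchanged — area = 29.05 mm². Checking containment: at z = 1.8 the cross-section extends beyond the z = 0.8 cross-section by about 13.65 mm².

part overhangs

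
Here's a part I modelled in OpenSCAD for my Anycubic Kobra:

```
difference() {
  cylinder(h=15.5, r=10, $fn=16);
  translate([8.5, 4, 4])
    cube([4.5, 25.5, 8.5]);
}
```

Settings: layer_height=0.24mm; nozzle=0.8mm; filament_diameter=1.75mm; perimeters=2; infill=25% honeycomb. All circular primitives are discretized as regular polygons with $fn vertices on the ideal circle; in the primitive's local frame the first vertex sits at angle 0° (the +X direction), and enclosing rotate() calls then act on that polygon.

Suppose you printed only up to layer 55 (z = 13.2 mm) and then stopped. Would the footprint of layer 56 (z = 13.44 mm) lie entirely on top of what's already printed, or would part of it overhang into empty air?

Compare the two slices. At z = 13.2: the r=10 cylinder contributes a regular 16-gon of circumradius 10 (area = (16/2)·10.000²·sin(360°/16) = 306.15 mm²); the cube at (8.5, 4) is absent (z outside [4, 12.5]); Taking the first minus the rest: none of the subtracted shapes is present at this height, so the r=10 cylinder is unchanged — area = 306.15 mm². At z = 13.44: the cylinder: section is a regular 16-gon, circumradius r=10 (area = (16/2)·10.000²·sin(360°/16) = 306.15 mm²); the cube at (8.5, 4) is absent (z outside [4, 12.5]); After the difference (first − rest): none of the subtracted shapes is present at this height, so the r=10 cylinder is unchanged — area = 306.15 mm². Checking containment: the cross-section at z = 13.44 is a subset of the cross-section at z = 13.2.

entirely on top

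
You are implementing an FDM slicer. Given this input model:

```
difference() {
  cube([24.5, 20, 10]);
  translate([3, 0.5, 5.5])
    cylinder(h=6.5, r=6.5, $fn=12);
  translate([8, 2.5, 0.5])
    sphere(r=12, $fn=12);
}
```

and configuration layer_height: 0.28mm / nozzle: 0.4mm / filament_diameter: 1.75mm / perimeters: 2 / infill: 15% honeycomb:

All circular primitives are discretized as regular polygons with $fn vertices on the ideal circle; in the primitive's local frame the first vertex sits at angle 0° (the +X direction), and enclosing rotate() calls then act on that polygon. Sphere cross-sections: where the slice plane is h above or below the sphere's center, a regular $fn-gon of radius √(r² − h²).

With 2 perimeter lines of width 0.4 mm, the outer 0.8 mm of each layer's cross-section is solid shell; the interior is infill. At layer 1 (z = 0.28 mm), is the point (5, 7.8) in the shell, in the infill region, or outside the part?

outside

At z = 0.28 mm: the cube is present — its section is the full 24.5×20 rectangle; the cylinder at (3, 0.5) does not reach this height (z outside [5.5, 12]); the r=12 sphere at (8, 2.5) contributes a regular 12-gon of circumradius √(12²−0.22²) = 11.998; Taking the first minus the rest: starting from the 24.5×20 cube, the r=12 sphere at (8, 2.5) partially overlaps it — only the 243.07 mm² overlap (of its 431.85 mm²) is removed, clipping the outline — 1 connected region. Overall, the cross-section is a single solid region. The nearest boundary edge runs (8.00, 14.50)→(2.00, 12.89); distance from the point to it = 5.69 mm. The point is not inside any of the regions above, so it lies outside the cross-section (5.69 mm from the nearest boundary).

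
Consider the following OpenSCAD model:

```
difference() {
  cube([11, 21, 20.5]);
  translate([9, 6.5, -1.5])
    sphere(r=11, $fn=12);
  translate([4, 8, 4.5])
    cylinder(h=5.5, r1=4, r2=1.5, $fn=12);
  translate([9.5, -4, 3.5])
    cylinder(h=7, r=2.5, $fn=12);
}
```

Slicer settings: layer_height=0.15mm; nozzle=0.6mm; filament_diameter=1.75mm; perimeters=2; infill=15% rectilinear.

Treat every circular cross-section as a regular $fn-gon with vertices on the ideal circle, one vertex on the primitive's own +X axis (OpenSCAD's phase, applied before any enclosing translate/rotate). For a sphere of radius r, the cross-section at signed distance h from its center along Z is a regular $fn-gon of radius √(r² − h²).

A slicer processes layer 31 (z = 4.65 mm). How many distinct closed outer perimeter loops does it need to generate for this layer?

At z = 4.65 mm: the cube is present — its section is the full 11×21 rectangle; the r=11 sphere at (9, 6.5) slices to a regular 12-gon of circumradius 9.120 (√(r²−h²) with h=6.15 from center); the cone at (4, 8): at t=0.027 of its height the radius interpolates to r₁+(r₂−r₁)t = 3.932, giving a regular 12-gon of that circumradius; the r=2.5 cylinder at (9.5, -4) contributes a regular 12-gon of circumradius 2.5; After the difference (first − rest): starting from the 11×21 cube, the r=11 sphere at (9, 6.5) partially overlaps it — only the 145.28 mm² overlap (of its 249.53 mm²) is removed, clipping the outline; the cone at (4, 8) partially overlaps it — only the 0.49 mm² overlap (of its 46.38 mm²) is removed, clipping the outline; the r=2.5 cylinder at (9.5, -4) misses the remaining region (no effect) — 2 connected regions. The result has 2 disconnected regions.

2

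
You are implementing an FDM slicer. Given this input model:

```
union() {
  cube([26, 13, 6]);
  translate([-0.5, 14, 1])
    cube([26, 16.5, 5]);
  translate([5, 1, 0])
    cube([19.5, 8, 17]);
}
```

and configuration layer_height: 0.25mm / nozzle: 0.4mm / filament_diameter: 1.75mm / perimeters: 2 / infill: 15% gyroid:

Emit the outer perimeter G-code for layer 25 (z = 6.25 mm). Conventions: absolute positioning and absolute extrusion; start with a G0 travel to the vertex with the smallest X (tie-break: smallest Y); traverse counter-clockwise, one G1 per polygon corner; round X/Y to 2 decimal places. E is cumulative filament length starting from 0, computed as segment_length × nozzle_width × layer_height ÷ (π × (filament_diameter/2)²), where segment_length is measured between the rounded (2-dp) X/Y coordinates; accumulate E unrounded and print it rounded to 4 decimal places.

At z = 6.25 mm: the cube is not intersected at this z (z outside [0, 6]); the cube at (-0.5, 14) is absent (z outside [1, 6]); the cube at (5, 1) (footprint 19.5×8) is included at this height; Taking the union: only the 19.5×8 cube at (5, 1) is present, so the union is just that shape — 1 connected region. The outline is a single polygon with 4 vertices. Extrusion per mm of travel: 0.4 × 0.25 / (π × 0.875²) = 0.041575. Accumulating E over each segment gives final E = 2.2866.

G0 X5.00 Y1.00 Z6.25
G1 X24.50 Y1.00 E0.8107
G1 X24.50 Y9.00 E1.1433
G1 X5.00 Y9.00 E1.9540
G1 X5.00 Y1.00 E2.2866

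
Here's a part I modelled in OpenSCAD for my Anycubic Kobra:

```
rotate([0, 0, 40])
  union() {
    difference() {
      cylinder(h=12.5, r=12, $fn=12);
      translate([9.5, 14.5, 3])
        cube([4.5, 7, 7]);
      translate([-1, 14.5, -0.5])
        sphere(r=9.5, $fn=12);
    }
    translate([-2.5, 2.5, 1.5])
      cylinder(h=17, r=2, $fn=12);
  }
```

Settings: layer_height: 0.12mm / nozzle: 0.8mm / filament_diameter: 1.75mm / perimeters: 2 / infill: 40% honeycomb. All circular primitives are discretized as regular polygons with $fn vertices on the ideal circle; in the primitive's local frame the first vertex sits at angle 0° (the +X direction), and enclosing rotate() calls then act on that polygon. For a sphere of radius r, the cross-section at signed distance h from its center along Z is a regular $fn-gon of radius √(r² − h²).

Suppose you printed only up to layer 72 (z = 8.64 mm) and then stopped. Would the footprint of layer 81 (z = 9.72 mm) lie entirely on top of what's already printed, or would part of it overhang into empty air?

Compare the two slices. At z = 8.64: the r=12 cylinder contributes a regular 12-gon of circumradius 12 (area = (12/2)·12.000²·sin(360°/12) = 432.00 mm²); the cube at (9.5, 14.5) (footprint 4.5×7) is included at this height (area 31.50 mm²); the sphere at (-1, 14.5): section is a regular 12-gon, circumradius = √(r²−h²) = √(9.5²−9.14²) = 2.590 (area = (12/2)·2.590²·sin(360°/12) = 20.13 mm²); Subtracting the remaining from the first: starting from the r=12 cylinder (432.00 mm²), the 4.5×7 cube at (9.5, 14.5) misses the remaining region (no effect); the r=9.5 sphere at (-1, 14.5) misses the remaining region (no effect) — area = 432.00 mm²; the r=2 cylinder at (-2.5, 2.5) gives a regular 12-gon of circumradius 2 (constant along its height) (area = (12/2)·2.000²·sin(360°/12) = 12.00 mm²); Taking the union: the r=2 cylinder at (-2.5, 2.5) lies entirely inside the result so far, so the union is just the result so far — area = 432.00 mm²; (whole slice rotated 40° about Z — lengths, areas and connectivity unchanged). At z = 9.72: the r=12 cylinder contributes a regular 12-gon of circumradius 12 (area = (12/2)·12.000²·sin(360°/12) = 432.00 mm²); the 4.5×7 cube at (9.5, 14.5) contributes its full rectangle (area 31.50 mm²); the sphere at (-1, 14.5) does not reach this height (|z−center|=10.220 > r=9.5); Subtracting the remaining from the first: starting from the r=12 cylinder (432.00 mm²), the 4.5×7 cube at (9.5, 14.5) misses the remaining region (no effect) — area = 432.00 mm²; the r=2 cylinder at (-2.5, 2.5) gives a regular 12-gon of circumradius 2 (constant along its height) (area = (12/2)·2.000²·sin(360°/12) = 12.00 mm²); Merging all regions: the r=2 cylinder at (-2.5, 2.5) lies entirely inside the result so far, so the union is just the result so far — area = 432.00 mm²; (whole slice rotated 40° about Z — lengths, areas and connectivity unchanged). Checking containment: the cross-section at z = 9.72 is a subset of the cross-section at z = 8.64.

entirely on top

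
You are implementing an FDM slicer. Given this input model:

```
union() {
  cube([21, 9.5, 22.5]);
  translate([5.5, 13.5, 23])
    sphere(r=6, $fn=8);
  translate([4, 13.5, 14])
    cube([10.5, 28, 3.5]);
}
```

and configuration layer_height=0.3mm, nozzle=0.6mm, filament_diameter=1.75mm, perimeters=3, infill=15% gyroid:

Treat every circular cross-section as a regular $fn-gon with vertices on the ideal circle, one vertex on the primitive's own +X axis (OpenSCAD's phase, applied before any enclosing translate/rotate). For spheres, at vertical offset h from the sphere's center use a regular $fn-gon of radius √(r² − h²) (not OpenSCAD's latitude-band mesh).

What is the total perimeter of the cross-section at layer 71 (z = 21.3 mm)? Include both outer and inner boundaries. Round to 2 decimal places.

79.08 mm

At z = 21.3 mm: the cube is present — its section is the full 21×9.5 rectangle (perimeter 61.00 mm); the r=6 sphere at (5.5, 13.5) slices to a regular 8-gon of circumradius 5.754 (√(r²−h²) with h=1.7 from center) (perimeter = 2·8·5.754·sin(180°/8) = 35.23 mm); the cube at (4, 13.5) is absent (z outside [14, 17.5]); Taking the union: the regions partially overlap (shared area 7.42 mm²), so the edge portions inside another operand are dropped and the merged outline is re-measured after clipping — boundary = 79.08 mm. Overall, the cross-section is a single solid region. Total boundary length (outer) = 79.08 mm.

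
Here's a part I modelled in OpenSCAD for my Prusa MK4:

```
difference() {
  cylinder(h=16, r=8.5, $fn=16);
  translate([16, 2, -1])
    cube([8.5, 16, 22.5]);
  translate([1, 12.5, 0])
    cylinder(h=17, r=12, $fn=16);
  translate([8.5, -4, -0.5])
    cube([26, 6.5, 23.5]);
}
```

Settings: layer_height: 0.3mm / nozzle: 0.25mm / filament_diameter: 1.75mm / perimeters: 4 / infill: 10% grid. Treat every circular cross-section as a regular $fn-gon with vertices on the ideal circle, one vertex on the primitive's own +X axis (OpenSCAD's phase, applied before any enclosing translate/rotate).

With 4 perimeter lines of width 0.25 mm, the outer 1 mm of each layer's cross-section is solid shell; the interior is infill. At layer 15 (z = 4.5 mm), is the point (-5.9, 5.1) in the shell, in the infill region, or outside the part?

outside

At z = 4.5 mm: the r=8.5 cylinder gives a regular 16-gon of circumradius 8.5 (constant along its height); the 8.5×16 cube at (16, 2) contributes its full rectangle; the r=12 cylinder at (1, 12.5) contributes a regular 16-gon of circumradius 12; the 26×6.5 cube at (8.5, -4) contributes its full rectangle; After the difference (first − rest): starting from the r=8.5 cylinder, the 8.5×16 cube at (16, 2) misses the remaining region (no effect); the r=12 cylinder at (1, 12.5) partially overlaps it — only the 82.96 mm² overlap (of its 440.85 mm²) is removed, clipping the outline; the 26×6.5 cube at (8.5, -4) misses the remaining region (no effect) — 1 connected region. Overall, the cross-section is a single solid region. The nearest boundary edge runs (-7.39, 3.95)→(-3.59, 1.41); distance from the point to it = 1.78 mm. The point is not inside any of the regions above, so it lies outside the cross-section (1.78 mm from the nearest boundary).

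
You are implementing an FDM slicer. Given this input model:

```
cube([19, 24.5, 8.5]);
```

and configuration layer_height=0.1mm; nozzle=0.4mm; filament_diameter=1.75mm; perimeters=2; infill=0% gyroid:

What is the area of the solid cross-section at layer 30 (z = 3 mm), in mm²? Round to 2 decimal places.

465.50 mm²

At z = 3 mm: the cube (footprint 19×24.5) is included at this height (area 465.50 mm²). Overall, the cross-section is a single solid region. Net area = 465.50 mm².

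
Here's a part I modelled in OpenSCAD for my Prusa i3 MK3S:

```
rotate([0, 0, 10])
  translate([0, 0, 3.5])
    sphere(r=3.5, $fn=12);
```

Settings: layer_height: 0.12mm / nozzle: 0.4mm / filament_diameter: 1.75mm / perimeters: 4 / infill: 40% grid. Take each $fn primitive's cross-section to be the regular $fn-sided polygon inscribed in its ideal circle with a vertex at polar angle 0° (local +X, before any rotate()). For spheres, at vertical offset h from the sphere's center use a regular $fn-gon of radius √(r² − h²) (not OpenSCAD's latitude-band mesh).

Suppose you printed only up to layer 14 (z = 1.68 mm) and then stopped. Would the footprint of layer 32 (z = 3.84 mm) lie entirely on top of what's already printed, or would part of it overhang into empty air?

Compare the two slices. At z = 1.68: the r=3.5 sphere contributes a regular 12-gon of circumradius √(3.5²−1.82²) = 2.990 (area = (12/2)·2.990²·sin(360°/12) = 26.81 mm²); (rotated 10° about Z; rotation is an isometry so areas/perimeters/island counts are preserved). At z = 3.84: the r=3.5 sphere contributes a regular 12-gon of circumradius √(3.5²−0.34²) = 3.483 (area = (12/2)·3.483²·sin(360°/12) = 36.40 mm²); (whole slice rotated 10° about Z — lengths, areas and connectivity unchanged). Checking containment: at z = 3.84 the cross-section extends beyond the z = 1.68 cross-section by about 9.59 mm².

part overhangs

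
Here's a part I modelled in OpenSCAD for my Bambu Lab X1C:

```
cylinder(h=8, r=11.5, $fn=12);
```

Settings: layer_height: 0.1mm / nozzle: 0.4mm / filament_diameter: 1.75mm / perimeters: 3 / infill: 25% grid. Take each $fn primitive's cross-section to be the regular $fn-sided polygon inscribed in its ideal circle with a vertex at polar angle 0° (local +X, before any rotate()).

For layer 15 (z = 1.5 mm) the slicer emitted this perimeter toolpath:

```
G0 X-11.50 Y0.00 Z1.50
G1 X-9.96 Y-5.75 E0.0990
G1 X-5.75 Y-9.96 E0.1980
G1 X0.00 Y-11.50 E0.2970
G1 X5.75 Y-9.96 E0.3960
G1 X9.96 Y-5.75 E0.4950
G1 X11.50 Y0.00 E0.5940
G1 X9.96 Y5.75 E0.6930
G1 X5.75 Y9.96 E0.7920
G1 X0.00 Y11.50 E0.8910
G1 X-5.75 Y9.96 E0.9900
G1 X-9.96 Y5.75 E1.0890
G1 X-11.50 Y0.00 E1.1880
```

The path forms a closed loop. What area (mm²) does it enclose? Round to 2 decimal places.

Apply the shoelace formula to the sequence of (X, Y) vertices; enclosed area = 396.78 mm².

396.78 mm²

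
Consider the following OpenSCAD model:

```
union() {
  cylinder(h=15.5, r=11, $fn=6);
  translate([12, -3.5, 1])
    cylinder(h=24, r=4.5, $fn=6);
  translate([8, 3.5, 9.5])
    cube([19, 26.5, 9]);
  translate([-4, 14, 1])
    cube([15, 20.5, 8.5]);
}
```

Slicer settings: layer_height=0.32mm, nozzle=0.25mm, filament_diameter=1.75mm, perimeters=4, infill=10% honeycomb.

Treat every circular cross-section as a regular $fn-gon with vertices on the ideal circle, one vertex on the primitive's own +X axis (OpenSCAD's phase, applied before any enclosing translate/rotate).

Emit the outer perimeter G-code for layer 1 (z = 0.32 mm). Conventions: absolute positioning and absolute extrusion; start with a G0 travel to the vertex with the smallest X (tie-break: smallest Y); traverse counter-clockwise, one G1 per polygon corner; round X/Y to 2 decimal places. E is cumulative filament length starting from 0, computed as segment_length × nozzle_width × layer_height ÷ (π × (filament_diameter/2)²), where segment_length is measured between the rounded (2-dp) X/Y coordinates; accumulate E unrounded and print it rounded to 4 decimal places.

At z = 0.32 mm: the r=11 cylinder gives a regular 6-gon of circumradius 11 (constant along its height); the cylinder at (12, -3.5) is not intersected at this z (z outside [1, 25]); the cube at (8, 3.5) is not intersected at this z (z outside [9.5, 18.5]); the cube at (-4, 14) is not intersected at this z (z outside [1, 9.5]); Merging all regions: only the r=11 cylinder is present, so the union is just that shape — 1 connected region. The outline is a single polygon with 6 vertices. Extrusion per mm of travel: 0.25 × 0.32 / (π × 0.875²) = 0.033260. Accumulating E over each segment gives final E = 2.1956.

G0 X-11.00 Y0.00 Z0.32
G1 X-5.50 Y-9.53 E0.3660
G1 X5.50 Y-9.53 E0.7318
G1 X11.00 Y0.00 E1.0978
G1 X5.50 Y9.53 E1.4638
G1 X-5.50 Y9.53 E1.8296
G1 X-11.00 Y0.00 E2.1956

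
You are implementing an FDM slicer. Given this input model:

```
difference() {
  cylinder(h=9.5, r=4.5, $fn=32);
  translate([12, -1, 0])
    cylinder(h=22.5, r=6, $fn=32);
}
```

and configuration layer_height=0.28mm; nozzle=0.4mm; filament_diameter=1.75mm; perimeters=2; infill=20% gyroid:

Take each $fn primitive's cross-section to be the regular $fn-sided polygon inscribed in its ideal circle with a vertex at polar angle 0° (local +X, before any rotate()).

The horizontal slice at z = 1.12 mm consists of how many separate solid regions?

At z = 1.12 mm: the r=4.5 cylinder gives a regular 32-gon of circumradius 4.5 (constant along its height); the r=6 cylinder at (12, -1) contributes a regular 32-gon of circumradius 6; Subtracting the remaining from the first: starting from the r=4.5 cylinder, the r=6 cylinder at (12, -1) misses the remaining region (no effect) — 1 connected region. The result has 1 disconnected region.

1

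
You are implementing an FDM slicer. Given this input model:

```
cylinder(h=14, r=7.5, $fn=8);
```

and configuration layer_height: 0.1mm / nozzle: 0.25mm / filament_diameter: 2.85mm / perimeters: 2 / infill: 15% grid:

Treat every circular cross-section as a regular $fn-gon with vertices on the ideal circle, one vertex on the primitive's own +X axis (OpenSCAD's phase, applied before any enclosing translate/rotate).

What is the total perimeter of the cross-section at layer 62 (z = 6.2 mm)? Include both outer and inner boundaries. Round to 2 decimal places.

45.92 mm

At z = 6.2 mm: the cylinder: section is a regular 8-gon, circumradius r=7.5 (perimeter = 2·8·7.500·sin(180°/8) = 45.92 mm). Overall, the cross-section is a single solid region. Total boundary length (outer) = 45.92 mm.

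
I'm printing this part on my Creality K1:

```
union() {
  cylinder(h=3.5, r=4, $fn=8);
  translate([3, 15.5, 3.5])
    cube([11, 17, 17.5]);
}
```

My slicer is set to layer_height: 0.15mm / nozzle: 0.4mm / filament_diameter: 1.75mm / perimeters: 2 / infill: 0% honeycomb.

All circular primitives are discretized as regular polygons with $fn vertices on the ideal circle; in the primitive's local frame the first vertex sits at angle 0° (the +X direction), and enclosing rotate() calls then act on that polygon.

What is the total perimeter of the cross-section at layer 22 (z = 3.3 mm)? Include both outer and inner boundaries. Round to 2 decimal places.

24.49 mm

At z = 3.3 mm: the r=4 cylinder gives a regular 8-gon of circumradius 4 (constant along its height) (perimeter = 2·8·4.000·sin(180°/8) = 24.49 mm); the cube at (3, 15.5) does not reach this height (z outside [3.5, 21]); Merging all regions: only the r=4 cylinder is present, so the union is just that shape — boundary = 24.49 mm. Overall, the cross-section is a single solid region. Total boundary length (outer) = 24.49 mm.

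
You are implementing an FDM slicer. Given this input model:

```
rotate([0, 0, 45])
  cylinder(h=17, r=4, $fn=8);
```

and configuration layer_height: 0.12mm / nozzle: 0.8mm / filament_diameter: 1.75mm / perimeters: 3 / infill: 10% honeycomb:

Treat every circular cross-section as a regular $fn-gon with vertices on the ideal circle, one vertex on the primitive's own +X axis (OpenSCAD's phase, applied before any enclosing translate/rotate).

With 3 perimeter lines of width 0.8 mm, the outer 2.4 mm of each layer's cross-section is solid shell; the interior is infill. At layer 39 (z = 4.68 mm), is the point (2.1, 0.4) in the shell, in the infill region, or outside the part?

At z = 4.68 mm: the cylinder: section is a regular 8-gon, circumradius r=4; (whole slice rotated 45° about Z — lengths, areas and connectivity unchanged). Overall, the cross-section is a single solid region. Undo the 45° rotation: the query point maps to (1.768, -1.202) in the un-rotated model frame. The nearest boundary edge runs (2.83, -2.83)→(4.00, 0.00); distance from the point to it = 1.60 mm. The point is inside the cross-section, 1.60 mm from the nearest boundary — within the 2.4 mm shell band (3 × 0.8).

shell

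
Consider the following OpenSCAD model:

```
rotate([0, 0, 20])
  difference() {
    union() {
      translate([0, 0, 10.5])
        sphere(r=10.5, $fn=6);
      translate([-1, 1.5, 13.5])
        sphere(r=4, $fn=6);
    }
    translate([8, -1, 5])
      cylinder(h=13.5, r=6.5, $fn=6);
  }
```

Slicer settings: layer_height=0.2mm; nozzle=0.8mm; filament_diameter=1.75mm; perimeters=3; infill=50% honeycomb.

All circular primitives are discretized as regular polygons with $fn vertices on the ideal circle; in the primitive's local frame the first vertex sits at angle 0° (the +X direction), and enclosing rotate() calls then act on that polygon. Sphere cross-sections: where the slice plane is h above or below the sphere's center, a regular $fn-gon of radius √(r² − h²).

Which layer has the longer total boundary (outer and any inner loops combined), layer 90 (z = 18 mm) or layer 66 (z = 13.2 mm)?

Layer 90 (z = 18): the sphere: section is a regular 6-gon, circumradius = √(r²−h²) = √(10.5²−7.5²) = 7.348 (perimeter = 2·6·7.348·sin(180°/6) = 44.09 mm); the sphere at (-1, 1.5) is not intersected at this z (|z−center|=4.500 > r=4); Merging all regions: only the r=10.5 sphere is present, so the union is just that shape — boundary = 44.09 mm; the r=6.5 cylinder at (8, -1) contributes a regular 6-gon of circumradius 6.5 (perimeter = 2·6·6.500·sin(180°/6) = 39.00 mm); Taking the first minus the rest: starting from that combined region, the r=6.5 cylinder at (8, -1) partially overlaps it — only the 29.33 mm² overlap (of its 109.77 mm²) is removed, clipping the outline — boundary = 44.09 mm; (whole slice rotated 20° about Z — lengths, areas and connectivity unchanged). So its perimeter = 44.09 mm. Layer 66 (z = 13.2): the r=10.5 sphere slices to a regular 6-gon of circumradius 10.147 (√(r²−h²) with h=2.7 from center) (perimeter = 2·6·10.147·sin(180°/6) = 60.88 mm); the r=4 sphere at (-1, 1.5) slices to a regular 6-gon of circumradius 3.989 (√(r²−h²) with h=0.3 from center) (perimeter = 2·6·3.989·sin(180°/6) = 23.93 mm); Merging all regions: the r=4 sphere at (-1, 1.5) lies entirely inside the r=10.5 sphere, so the union is just the r=10.5 sphere — boundary = 60.88 mm; the r=6.5 cylinder at (8, -1) contributes a regular 6-gon of circumradius 6.5 (perimeter = 2·6·6.500·sin(180°/6) = 39.00 mm); Taking the first minus the rest: starting from that combined region, the r=6.5 cylinder at (8, -1) partially overlaps it — only the 60.18 mm² overlap (of its 109.77 mm²) is removed, clipping the outline — boundary = 65.18 mm; (whole slice rotated 20° about Z — lengths, areas and connectivity unchanged). So its perimeter = 65.18 mm. Layer 66 is larger (65.18 vs 44.09 mm).

layer 66 (z = 13.2 mm)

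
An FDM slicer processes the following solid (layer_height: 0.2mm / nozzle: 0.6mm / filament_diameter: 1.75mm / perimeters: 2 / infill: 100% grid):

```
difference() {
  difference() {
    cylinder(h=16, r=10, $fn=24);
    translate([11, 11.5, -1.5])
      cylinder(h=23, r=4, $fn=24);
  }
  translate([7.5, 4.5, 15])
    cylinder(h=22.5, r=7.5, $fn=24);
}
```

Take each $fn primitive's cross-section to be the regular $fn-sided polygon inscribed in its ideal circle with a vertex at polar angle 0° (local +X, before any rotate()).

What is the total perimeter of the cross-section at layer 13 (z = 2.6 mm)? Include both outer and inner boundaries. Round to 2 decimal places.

At z = 2.6 mm: the r=10 cylinder gives a regular 24-gon of circumradius 10 (constant along its height) (perimeter = 2·24·10.000·sin(180°/24) = 62.65 mm); the cylinder at (11, 11.5): section is a regular 24-gon, circumradius r=4 (perimeter = 2·24·4.000·sin(180°/24) = 25.06 mm); After the difference (first − rest): starting from the r=10 cylinder, the r=4 cylinder at (11, 11.5) misses the remaining region (no effect) — boundary = 62.65 mm; the cylinder at (7.5, 4.5) is absent (z outside [15, 37.5]); Subtracting the remaining from the first: none of the subtracted shapes is present at this height, so the result so far is unchanged — boundary = 62.65 mm. Overall, the cross-section is a single solid region. Total boundary length (outer) = 62.65 mm.

62.65 mm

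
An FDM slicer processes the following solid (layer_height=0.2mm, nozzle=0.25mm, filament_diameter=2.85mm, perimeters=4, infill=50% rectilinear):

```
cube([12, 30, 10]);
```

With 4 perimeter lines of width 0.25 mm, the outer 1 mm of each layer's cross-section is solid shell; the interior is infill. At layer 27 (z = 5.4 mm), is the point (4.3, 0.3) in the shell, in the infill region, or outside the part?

At z = 5.4 mm: the cube (footprint 12×30) is included at this height. Overall, the cross-section is a single solid region. The nearest boundary edge runs (0.00, 0.00)→(12.00, 0.00); distance from the point to it = 0.30 mm. The point is inside the cross-section, 0.30 mm from the nearest boundary — within the 1 mm shell band (4 × 0.25).

shell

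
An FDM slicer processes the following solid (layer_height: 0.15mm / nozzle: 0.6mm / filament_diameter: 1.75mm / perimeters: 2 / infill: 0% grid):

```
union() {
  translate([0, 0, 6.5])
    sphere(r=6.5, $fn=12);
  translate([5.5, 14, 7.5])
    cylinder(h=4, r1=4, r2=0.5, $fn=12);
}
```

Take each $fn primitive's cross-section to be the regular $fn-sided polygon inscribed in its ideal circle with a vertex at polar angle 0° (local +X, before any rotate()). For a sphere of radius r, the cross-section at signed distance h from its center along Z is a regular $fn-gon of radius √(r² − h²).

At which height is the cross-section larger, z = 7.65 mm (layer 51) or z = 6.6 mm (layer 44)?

layer 51 (z = 7.65 mm)

Layer 51 (z = 7.65): the r=6.5 sphere slices to a regular 12-gon of circumradius 6.397 (√(r²−h²) with h=1.15 from center) (area = (12/2)·6.397²·sin(360°/12) = 122.78 mm²); the cone at (5.5, 14) contributes a regular 12-gon of circumradius 3.869 (interpolated between r1=4 and r2=0.5 at t=0.038) (area = (12/2)·3.869²·sin(360°/12) = 44.90 mm²); Taking the union: the 2 present regions are separate (no shared area or edge), so areas and boundary lengths simply add and each stays a separate island — area = 167.68 mm². So its area = 167.68 mm². Layer 44 (z = 6.6): the sphere: section is a regular 12-gon, circumradius = √(r²−h²) = √(6.5²−0.1²) = 6.499 (area = (12/2)·6.499²·sin(360°/12) = 126.72 mm²); the cone at (5.5, 14) does not reach this height (z outside [7.5, 11.5]); Merging all regions: only the r=6.5 sphere is present, so the union is just that shape — area = 126.72 mm². So its area = 126.72 mm². Layer 51 is larger (167.68 vs 126.72 mm²).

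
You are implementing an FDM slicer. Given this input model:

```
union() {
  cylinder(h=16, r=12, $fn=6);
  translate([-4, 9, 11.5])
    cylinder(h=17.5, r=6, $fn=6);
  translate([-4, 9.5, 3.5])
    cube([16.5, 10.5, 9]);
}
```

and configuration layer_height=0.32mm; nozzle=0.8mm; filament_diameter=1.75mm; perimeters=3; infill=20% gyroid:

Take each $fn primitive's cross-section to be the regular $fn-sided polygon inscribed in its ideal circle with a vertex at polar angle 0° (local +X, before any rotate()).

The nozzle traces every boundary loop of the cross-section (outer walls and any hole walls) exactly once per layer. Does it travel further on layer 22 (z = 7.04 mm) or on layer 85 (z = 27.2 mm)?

Layer 22 (z = 7.04): the r=12 cylinder gives a regular 6-gon of circumradius 12 (constant along its height) (perimeter = 2·6·12.000·sin(180°/6) = 72.00 mm); the cylinder at (-4, 9) is not intersected at this z (z outside [11.5, 29]); the cube at (-4, 9.5) is present — its section is the full 16.5×10.5 rectangle (perimeter 54.00 mm); Taking the union: the regions partially overlap (shared area 9.15 mm²), so the edge portions inside another operand are dropped and the merged outline is re-measured after clipping — boundary = 103.56 mm. So its perimeter = 103.56 mm. Layer 85 (z = 27.2): the cylinder is not intersected at this z (z outside [0, 16]); the cylinder at (-4, 9): section is a regular 6-gon, circumradius r=6 (perimeter = 2·6·6.000·sin(180°/6) = 36.00 mm); the cube at (-4, 9.5) is absent (z outside [3.5, 12.5]); Combining (union): only the r=6 cylinder at (-4, 9) is present, so the union is just that shape — boundary = 36.00 mm. So its perimeter = 36.00 mm. Layer 22 is larger (103.56 vs 36.00 mm).

layer 22 (z = 7.04 mm)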